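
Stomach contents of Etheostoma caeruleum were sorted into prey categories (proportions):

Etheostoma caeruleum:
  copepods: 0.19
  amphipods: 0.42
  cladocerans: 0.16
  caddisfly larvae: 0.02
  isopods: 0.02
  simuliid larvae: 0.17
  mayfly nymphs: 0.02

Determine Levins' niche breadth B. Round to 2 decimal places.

3.73

Σpᵢ² = 0.19² + 0.42² + 0.16² + 0.02² + 0.02² + 0.17² + 0.02² = 0.0361 + 0.1764 + 0.0256 + 0.0004 + 0.0004 + 0.0289 + 0.0004 = 0.2682
B = 1 / 0.2682 = 3.7286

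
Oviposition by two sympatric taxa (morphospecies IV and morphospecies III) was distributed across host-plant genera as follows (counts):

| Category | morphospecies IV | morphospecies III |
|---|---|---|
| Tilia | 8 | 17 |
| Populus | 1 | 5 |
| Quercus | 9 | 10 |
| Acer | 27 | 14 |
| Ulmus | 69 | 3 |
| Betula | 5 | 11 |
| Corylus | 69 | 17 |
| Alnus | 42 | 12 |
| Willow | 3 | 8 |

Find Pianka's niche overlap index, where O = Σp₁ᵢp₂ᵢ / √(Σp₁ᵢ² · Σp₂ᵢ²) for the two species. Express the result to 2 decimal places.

0.66

Proportions for morphospecies IV (n=233): 8/233=0.0343, 1/233=0.0043, 9/233=0.0386, 27/233=0.1159, 69/233=0.2961, 5/233=0.0215, 69/233=0.2961, 42/233=0.1803, 3/233=0.0129
Proportions for morphospecies III (n=97): 17/97=0.1753, 5/97=0.0515, 10/97=0.1031, 14/97=0.1443, 3/97=0.0309, 11/97=0.1134, 17/97=0.1753, 12/97=0.1237, 8/97=0.0825
Σ p₁ᵢp₂ᵢ = 0.006013 + 0.000221 + 0.003980 + 0.016724 + 0.009149 + 0.002438 + 0.051906 + 0.022303 + 0.001064 = 0.113798
Σp_1ᵢ² = 0.0343² + 0.0043² + 0.0386² + 0.1159² + 0.2961² + 0.0215² + 0.2961² + 0.1803² + 0.0129² = 0.001176 + 0.000018 + 0.001490 + 0.013433 + 0.087675 + 0.000462 + 0.087675 + 0.032508 + 0.000166 = 0.224603
Σp_2ᵢ² = 0.1753² + 0.0515² + 0.1031² + 0.1443² + 0.0309² + 0.1134² + 0.1753² + 0.1237² + 0.0825² = 0.030730 + 0.002652 + 0.010630 + 0.020822 + 0.000955 + 0.012860 + 0.030730 + 0.015302 + 0.006806 = 0.131487
O = 0.113798 / √(0.224603 × 0.131487) = 0.113798 / 0.1718499 = 0.6622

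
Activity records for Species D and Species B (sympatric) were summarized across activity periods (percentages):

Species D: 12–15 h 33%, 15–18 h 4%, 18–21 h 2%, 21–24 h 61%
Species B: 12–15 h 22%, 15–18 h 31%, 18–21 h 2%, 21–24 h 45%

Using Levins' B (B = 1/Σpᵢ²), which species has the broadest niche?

Convert percentages to proportions (divide by 100).
Σp_Dᵢ² = 0.33² + 0.04² + 0.02² + 0.61² = 0.1089 + 0.0016 + 0.0004 + 0.3721 = 0.4830
B_D = 1 / 0.4830 = 2.0704
Σp_Bᵢ² = 0.22² + 0.31² + 0.02² + 0.45² = 0.0484 + 0.0961 + 0.0004 + 0.2025 = 0.3474
B_B = 1 / 0.3474 = 2.8785
Highest B → broadest niche (most generalist): Species B (B = 2.88).

Species B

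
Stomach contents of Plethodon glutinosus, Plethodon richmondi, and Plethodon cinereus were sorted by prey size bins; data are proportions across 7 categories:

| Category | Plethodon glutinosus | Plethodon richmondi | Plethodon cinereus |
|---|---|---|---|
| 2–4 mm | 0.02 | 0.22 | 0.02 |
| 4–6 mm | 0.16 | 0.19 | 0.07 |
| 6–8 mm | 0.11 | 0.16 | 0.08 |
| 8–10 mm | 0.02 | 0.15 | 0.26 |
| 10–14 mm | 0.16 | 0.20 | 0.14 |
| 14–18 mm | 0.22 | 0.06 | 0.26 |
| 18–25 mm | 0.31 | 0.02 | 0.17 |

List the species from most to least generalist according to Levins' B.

Plethodon richmondi > Plethodon cinereus > Plethodon glutinosus

Σp_glutᵢ² = 0.02² + 0.16² + 0.11² + 0.02² + 0.16² + 0.22² + 0.31² = 0.0004 + 0.0256 + 0.0121 + 0.0004 + 0.0256 + 0.0484 + 0.0961 = 0.2086
B_glut = 1 / 0.2086 = 4.7939
Σp_richᵢ² = 0.22² + 0.19² + 0.16² + 0.15² + 0.20² + 0.06² + 0.02² = 0.0484 + 0.0361 + 0.0256 + 0.0225 + 0.0400 + 0.0036 + 0.0004 = 0.1766
B_rich = 1 / 0.1766 = 5.6625
Σp_cineᵢ² = 0.02² + 0.07² + 0.08² + 0.26² + 0.14² + 0.26² + 0.17² = 0.0004 + 0.0049 + 0.0064 + 0.0676 + 0.0196 + 0.0676 + 0.0289 = 0.1954
B_cine = 1 / 0.1954 = 5.1177
Ranking by B (broadest → narrowest): Plethodon richmondi (5.66) > Plethodon cinereus (5.12) > Plethodon glutinosus (4.79)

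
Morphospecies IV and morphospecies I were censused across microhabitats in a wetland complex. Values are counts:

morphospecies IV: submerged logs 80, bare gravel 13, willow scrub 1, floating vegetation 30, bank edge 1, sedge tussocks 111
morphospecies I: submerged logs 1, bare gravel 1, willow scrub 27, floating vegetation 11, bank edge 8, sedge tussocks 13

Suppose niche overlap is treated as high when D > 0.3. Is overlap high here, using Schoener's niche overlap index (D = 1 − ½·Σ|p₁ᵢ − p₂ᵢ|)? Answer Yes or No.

Yes

Proportions for morphospecies IV (n=236): 80/236=0.3390, 13/236=0.0551, 1/236=0.0042, 30/236=0.1271, 1/236=0.0042, 111/236=0.4703
Proportions for morphospecies I (n=61): 1/61=0.0164, 1/61=0.0164, 27/61=0.4426, 11/61=0.1803, 8/61=0.1311, 13/61=0.2131
Σ|p₁ᵢ − p₂ᵢ| = 0.3226 + 0.0387 + 0.4384 + 0.0532 + 0.1269 + 0.2572 = 1.2370
D = 1 − ½ × 1.2370 = 1 − 0.61850 = 0.38150
D = 0.38150 > 0.3 → Yes.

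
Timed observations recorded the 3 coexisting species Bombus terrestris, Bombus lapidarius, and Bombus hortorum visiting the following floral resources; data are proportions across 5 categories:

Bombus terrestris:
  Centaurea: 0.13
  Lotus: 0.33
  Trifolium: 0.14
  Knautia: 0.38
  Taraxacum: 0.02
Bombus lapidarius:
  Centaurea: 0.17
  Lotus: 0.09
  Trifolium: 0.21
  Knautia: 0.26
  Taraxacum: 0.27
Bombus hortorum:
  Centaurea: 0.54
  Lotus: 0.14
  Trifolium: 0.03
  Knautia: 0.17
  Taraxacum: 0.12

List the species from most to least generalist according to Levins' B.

Σp_terrᵢ² = 0.13² + 0.33² + 0.14² + 0.38² + 0.02² = 0.0169 + 0.1089 + 0.0196 + 0.1444 + 0.0004 = 0.2902
B_terr = 1 / 0.2902 = 3.4459
Σp_lapiᵢ² = 0.17² + 0.09² + 0.21² + 0.26² + 0.27² = 0.0289 + 0.0081 + 0.0441 + 0.0676 + 0.0729 = 0.2216
B_lapi = 1 / 0.2216 = 4.5126
Σp_hortᵢ² = 0.54² + 0.14² + 0.03² + 0.17² + 0.12² = 0.2916 + 0.0196 + 0.0009 + 0.0289 + 0.0144 = 0.3554
B_hort = 1 / 0.3554 = 2.8137
Ranking by B (broadest → narrowest): Bombus lapidarius (4.51) > Bombus terrestris (3.45) > Bombus hortorum (2.81)

Bombus lapidarius > Bombus terrestris > Bombus hortorum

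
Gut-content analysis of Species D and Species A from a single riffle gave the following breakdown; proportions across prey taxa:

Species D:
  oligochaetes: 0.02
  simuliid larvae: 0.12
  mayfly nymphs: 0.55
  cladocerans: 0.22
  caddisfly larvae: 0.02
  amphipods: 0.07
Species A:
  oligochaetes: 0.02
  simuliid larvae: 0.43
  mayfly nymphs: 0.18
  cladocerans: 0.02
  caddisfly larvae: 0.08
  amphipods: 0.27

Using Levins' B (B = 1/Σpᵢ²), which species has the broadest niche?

Species A

Σp_Dᵢ² = 0.02² + 0.12² + 0.55² + 0.22² + 0.02² + 0.07² = 0.0004 + 0.0144 + 0.3025 + 0.0484 + 0.0004 + 0.0049 = 0.3710
B_D = 1 / 0.3710 = 2.6954
Σp_Aᵢ² = 0.02² + 0.43² + 0.18² + 0.02² + 0.08² + 0.27² = 0.0004 + 0.1849 + 0.0324 + 0.0004 + 0.0064 + 0.0729 = 0.2974
B_A = 1 / 0.2974 = 3.3625
Highest B → broadest niche (most generalist): Species A (B = 3.36).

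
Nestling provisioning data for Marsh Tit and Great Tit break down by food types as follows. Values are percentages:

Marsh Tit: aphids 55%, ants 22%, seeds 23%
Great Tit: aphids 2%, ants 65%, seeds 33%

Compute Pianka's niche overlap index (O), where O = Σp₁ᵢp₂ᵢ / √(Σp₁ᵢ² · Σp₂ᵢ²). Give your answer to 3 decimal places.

Convert percentages to proportions (divide by 100).
Σ p₁ᵢp₂ᵢ = 0.0110 + 0.1430 + 0.0759 = 0.2299
Σp_1ᵢ² = 0.55² + 0.22² + 0.23² = 0.3025 + 0.0484 + 0.0529 = 0.4038
Σp_2ᵢ² = 0.02² + 0.65² + 0.33² = 0.0004 + 0.4225 + 0.1089 = 0.5318
O = 0.2299 / √(0.4038 × 0.5318) = 0.2299 / 0.463401 = 0.49611

0.496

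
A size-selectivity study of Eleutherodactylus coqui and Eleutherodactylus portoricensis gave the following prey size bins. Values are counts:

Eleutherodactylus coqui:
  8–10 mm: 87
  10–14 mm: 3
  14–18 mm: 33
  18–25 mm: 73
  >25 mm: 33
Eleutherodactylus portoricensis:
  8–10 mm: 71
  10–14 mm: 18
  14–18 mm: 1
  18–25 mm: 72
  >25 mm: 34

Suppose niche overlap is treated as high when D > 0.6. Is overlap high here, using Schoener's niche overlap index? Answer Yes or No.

Yes

Proportions for Eleutherodactylus coqui (n=229): 87/229=0.3799, 3/229=0.0131, 33/229=0.1441, 73/229=0.3188, 33/229=0.1441
Proportions for Eleutherodactylus portoricensis (n=196): 71/196=0.3622, 18/196=0.0918, 1/196=0.0051, 72/196=0.3673, 34/196=0.1735
Σ|p₁ᵢ − p₂ᵢ| = 0.0177 + 0.0787 + 0.1390 + 0.0485 + 0.0294 = 0.3133
D = 1 − ½ × 0.3133 = 1 − 0.15665 = 0.84335
D = 0.84335 > 0.6 → Yes.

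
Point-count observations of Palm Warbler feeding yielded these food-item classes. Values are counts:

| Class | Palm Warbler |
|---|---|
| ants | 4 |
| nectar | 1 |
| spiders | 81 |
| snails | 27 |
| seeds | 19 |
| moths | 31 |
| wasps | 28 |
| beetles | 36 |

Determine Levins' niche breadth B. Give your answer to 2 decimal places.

4.81

Proportions for Palm Warbler (n=227): 4/227=0.0176, 1/227=0.0044, 81/227=0.3568, 27/227=0.1189, 19/227=0.0837, 31/227=0.1366, 28/227=0.1233, 36/227=0.1586
Σpᵢ² = 0.0176² + 0.0044² + 0.3568² + 0.1189² + 0.0837² + 0.1366² + 0.1233² + 0.1586² = 0.000310 + 0.000019 + 0.127306 + 0.014137 + 0.007006 + 0.018660 + 0.015203 + 0.025154 = 0.207795
B = 1 / 0.207795 = 4.8124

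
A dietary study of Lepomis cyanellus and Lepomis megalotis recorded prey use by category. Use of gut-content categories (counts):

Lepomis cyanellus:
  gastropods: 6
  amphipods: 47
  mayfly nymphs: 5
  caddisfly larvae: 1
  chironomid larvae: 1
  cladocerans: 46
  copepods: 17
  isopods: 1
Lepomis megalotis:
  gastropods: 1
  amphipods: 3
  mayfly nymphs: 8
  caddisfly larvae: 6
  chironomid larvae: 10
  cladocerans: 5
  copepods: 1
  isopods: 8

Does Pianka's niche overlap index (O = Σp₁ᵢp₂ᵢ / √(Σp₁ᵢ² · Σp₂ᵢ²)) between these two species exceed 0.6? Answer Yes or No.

No

Proportions for Lepomis cyanellus (n=124): 6/124=0.0484, 47/124=0.3790, 5/124=0.0403, 1/124=0.0081, 1/124=0.0081, 46/124=0.3710, 17/124=0.1371, 1/124=0.0081
Proportions for Lepomis megalotis (n=42): 1/42=0.0238, 3/42=0.0714, 8/42=0.1905, 6/42=0.1429, 10/42=0.2381, 5/42=0.1190, 1/42=0.0238, 8/42=0.1905
Σ p₁ᵢp₂ᵢ = 0.001152 + 0.027061 + 0.007677 + 0.001157 + 0.001929 + 0.044149 + 0.003263 + 0.001543 = 0.087931
Σp_1ᵢ² = 0.0484² + 0.3790² + 0.0403² + 0.0081² + 0.0081² + 0.3710² + 0.1371² + 0.0081² = 0.002343 + 0.143641 + 0.001624 + 0.000066 + 0.000066 + 0.137641 + 0.018796 + 0.000066 = 0.304243
Σp_2ᵢ² = 0.0238² + 0.0714² + 0.1905² + 0.1429² + 0.2381² + 0.1190² + 0.0238² + 0.1905² = 0.000566 + 0.005098 + 0.036290 + 0.020420 + 0.056692 + 0.014161 + 0.000566 + 0.036290 = 0.170083
O = 0.087931 / √(0.304243 × 0.170083) = 0.087931 / 0.2274787 = 0.3865
O = 0.3865 < 0.6 → No.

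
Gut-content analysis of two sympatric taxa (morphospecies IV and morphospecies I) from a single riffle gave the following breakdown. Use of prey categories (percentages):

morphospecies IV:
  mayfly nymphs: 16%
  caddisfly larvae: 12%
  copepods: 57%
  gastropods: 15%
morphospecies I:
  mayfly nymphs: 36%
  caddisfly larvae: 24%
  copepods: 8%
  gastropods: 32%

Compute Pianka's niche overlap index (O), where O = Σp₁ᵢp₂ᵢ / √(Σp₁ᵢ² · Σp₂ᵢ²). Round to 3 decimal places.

Convert percentages to proportions (divide by 100).
Σ p₁ᵢp₂ᵢ = 0.0576 + 0.0288 + 0.0456 + 0.0480 = 0.1800
Σp_1ᵢ² = 0.16² + 0.12² + 0.57² + 0.15² = 0.0256 + 0.0144 + 0.3249 + 0.0225 = 0.3874
Σp_2ᵢ² = 0.36² + 0.24² + 0.08² + 0.32² = 0.1296 + 0.0576 + 0.0064 + 0.1024 = 0.2960
O = 0.1800 / √(0.3874 × 0.2960) = 0.1800 / 0.338630 = 0.53155

0.532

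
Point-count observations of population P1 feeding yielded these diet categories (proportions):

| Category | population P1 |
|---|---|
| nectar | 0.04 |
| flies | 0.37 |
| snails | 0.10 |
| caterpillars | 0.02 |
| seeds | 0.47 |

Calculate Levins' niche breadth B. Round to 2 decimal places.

2.70

Σpᵢ² = 0.04² + 0.37² + 0.10² + 0.02² + 0.47² = 0.0016 + 0.1369 + 0.0100 + 0.0004 + 0.2209 = 0.3698
B = 1 / 0.3698 = 2.7042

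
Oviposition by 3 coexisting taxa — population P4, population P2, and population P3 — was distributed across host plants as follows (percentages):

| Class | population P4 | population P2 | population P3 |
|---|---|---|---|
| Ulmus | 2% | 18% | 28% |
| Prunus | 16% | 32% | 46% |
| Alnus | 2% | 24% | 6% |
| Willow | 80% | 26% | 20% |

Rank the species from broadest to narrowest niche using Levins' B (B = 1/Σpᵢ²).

population P2 > population P3 > population P4

Convert percentages to proportions (divide by 100).
Σp_P4ᵢ² = 0.02² + 0.16² + 0.02² + 0.80² = 0.0004 + 0.0256 + 0.0004 + 0.6400 = 0.6664
B_P4 = 1 / 0.6664 = 1.5006
Σp_P2ᵢ² = 0.18² + 0.32² + 0.24² + 0.26² = 0.0324 + 0.1024 + 0.0576 + 0.0676 = 0.2600
B_P2 = 1 / 0.2600 = 3.8462
Σp_P3ᵢ² = 0.28² + 0.46² + 0.06² + 0.20² = 0.0784 + 0.2116 + 0.0036 + 0.0400 = 0.3336
B_P3 = 1 / 0.3336 = 2.9976
Ranking by B (broadest → narrowest): population P2 (3.85) > population P3 (3.00) > population P4 (1.50)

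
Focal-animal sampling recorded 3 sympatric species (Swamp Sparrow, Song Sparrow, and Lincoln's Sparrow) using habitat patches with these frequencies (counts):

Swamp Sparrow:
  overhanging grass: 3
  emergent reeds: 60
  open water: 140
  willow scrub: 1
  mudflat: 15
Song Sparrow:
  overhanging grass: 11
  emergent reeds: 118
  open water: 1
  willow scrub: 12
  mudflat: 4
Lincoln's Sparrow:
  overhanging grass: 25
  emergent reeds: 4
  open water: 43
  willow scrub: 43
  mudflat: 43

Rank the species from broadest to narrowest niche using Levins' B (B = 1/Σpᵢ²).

Proportions for Swamp Sparrow (n=219): 3/219=0.0137, 60/219=0.2740, 140/219=0.6393, 1/219=0.0046, 15/219=0.0685
Proportions for Song Sparrow (n=146): 11/146=0.0753, 118/146=0.8082, 1/146=0.0068, 12/146=0.0822, 4/146=0.0274
Proportions for Lincoln's Sparrow (n=158): 25/158=0.1582, 4/158=0.0253, 43/158=0.2722, 43/158=0.2722, 43/158=0.2722
Σp_Swamᵢ² = 0.0137² + 0.2740² + 0.6393² + 0.0046² + 0.0685² = 0.000188 + 0.075076 + 0.408704 + 0.000021 + 0.004692 = 0.488681
B_Swam = 1 / 0.488681 = 2.0463
Σp_Songᵢ² = 0.0753² + 0.8082² + 0.0068² + 0.0822² + 0.0274² = 0.005670 + 0.653187 + 0.000046 + 0.006757 + 0.000751 = 0.666411
B_Song = 1 / 0.666411 = 1.5006
Σp_Lincᵢ² = 0.1582² + 0.0253² + 0.2722² + 0.2722² + 0.2722² = 0.025027 + 0.000640 + 0.074093 + 0.074093 + 0.074093 = 0.247946
B_Linc = 1 / 0.247946 = 4.0331
Ranking by B (broadest → narrowest): Lincoln's Sparrow (4.03) > Swamp Sparrow (2.05) > Song Sparrow (1.50)

Lincoln's Sparrow > Swamp Sparrow > Song Sparrow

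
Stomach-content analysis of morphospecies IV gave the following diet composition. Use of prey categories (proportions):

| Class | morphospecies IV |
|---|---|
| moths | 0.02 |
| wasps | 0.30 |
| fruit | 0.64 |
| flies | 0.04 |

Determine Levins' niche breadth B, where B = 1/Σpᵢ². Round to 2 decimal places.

Σpᵢ² = 0.02² + 0.30² + 0.64² + 0.04² = 0.0004 + 0.0900 + 0.4096 + 0.0016 = 0.5016
B = 1 / 0.5016 = 1.9936

1.99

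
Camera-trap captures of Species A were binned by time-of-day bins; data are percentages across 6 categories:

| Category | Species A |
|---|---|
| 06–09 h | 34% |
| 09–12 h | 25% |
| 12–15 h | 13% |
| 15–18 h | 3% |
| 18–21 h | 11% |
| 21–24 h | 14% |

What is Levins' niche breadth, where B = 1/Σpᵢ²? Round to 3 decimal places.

Convert percentages to proportions (divide by 100).
Σpᵢ² = 0.34² + 0.25² + 0.13² + 0.03² + 0.11² + 0.14² = 0.1156 + 0.0625 + 0.0169 + 0.0009 + 0.0121 + 0.0196 = 0.2276
B = 1 / 0.2276 = 4.39367

4.394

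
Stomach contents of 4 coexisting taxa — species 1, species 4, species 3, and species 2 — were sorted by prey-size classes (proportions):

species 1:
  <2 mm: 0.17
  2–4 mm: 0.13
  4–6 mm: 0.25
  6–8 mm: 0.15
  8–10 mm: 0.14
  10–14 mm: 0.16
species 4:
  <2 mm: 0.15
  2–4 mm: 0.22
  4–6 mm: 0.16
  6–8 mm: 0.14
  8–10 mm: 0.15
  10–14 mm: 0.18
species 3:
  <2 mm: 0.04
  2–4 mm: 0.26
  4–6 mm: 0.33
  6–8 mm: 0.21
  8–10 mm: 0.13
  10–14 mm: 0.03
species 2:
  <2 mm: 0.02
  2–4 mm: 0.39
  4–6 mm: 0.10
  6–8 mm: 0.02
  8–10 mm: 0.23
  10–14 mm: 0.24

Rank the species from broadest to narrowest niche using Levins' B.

Σp_1ᵢ² = 0.17² + 0.13² + 0.25² + 0.15² + 0.14² + 0.16² = 0.0289 + 0.0169 + 0.0625 + 0.0225 + 0.0196 + 0.0256 = 0.1760
B_1 = 1 / 0.1760 = 5.6818
Σp_4ᵢ² = 0.15² + 0.22² + 0.16² + 0.14² + 0.15² + 0.18² = 0.0225 + 0.0484 + 0.0256 + 0.0196 + 0.0225 + 0.0324 = 0.1710
B_4 = 1 / 0.1710 = 5.8480
Σp_3ᵢ² = 0.04² + 0.26² + 0.33² + 0.21² + 0.13² + 0.03² = 0.0016 + 0.0676 + 0.1089 + 0.0441 + 0.0169 + 0.0009 = 0.2400
B_3 = 1 / 0.2400 = 4.1667
Σp_2ᵢ² = 0.02² + 0.39² + 0.10² + 0.02² + 0.23² + 0.24² = 0.0004 + 0.1521 + 0.0100 + 0.0004 + 0.0529 + 0.0576 = 0.2734
B_2 = 1 / 0.2734 = 3.6576
Ranking by B (broadest → narrowest): species 4 (5.85) > species 1 (5.68) > species 3 (4.17) > species 2 (3.66)

species 4 > species 1 > species 3 > species 2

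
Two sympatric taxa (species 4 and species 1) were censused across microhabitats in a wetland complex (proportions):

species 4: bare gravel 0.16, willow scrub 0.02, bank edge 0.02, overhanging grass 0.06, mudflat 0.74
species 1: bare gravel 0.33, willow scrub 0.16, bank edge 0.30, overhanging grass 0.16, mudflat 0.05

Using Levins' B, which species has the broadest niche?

species 1

Σp_4ᵢ² = 0.16² + 0.02² + 0.02² + 0.06² + 0.74² = 0.0256 + 0.0004 + 0.0004 + 0.0036 + 0.5476 = 0.5776
B_4 = 1 / 0.5776 = 1.7313
Σp_1ᵢ² = 0.33² + 0.16² + 0.30² + 0.16² + 0.05² = 0.1089 + 0.0256 + 0.0900 + 0.0256 + 0.0025 = 0.2526
B_1 = 1 / 0.2526 = 3.9588
Highest B → broadest niche (most generalist): species 1 (B = 3.96).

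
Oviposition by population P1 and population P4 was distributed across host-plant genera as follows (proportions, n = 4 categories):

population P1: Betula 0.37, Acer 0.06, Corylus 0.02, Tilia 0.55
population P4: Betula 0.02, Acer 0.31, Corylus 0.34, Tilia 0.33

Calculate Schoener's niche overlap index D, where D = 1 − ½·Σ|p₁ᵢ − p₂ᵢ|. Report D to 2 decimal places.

Σ|p₁ᵢ − p₂ᵢ| = 0.35 + 0.25 + 0.32 + 0.22 = 1.14
D = 1 − ½ × 1.14 = 1 − 0.570 = 0.4300

0.43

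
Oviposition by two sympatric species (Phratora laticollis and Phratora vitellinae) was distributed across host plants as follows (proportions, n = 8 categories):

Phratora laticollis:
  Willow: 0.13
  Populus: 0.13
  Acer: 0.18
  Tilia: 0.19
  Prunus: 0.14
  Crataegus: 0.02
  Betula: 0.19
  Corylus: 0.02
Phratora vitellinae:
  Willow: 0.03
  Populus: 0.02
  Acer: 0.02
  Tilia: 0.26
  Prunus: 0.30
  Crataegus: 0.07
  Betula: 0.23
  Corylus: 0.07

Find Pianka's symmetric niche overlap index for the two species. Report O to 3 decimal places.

Σ p₁ᵢp₂ᵢ = 0.0039 + 0.0026 + 0.0036 + 0.0494 + 0.0420 + 0.0014 + 0.0437 + 0.0014 = 0.1480
Σp_1ᵢ² = 0.13² + 0.13² + 0.18² + 0.19² + 0.14² + 0.02² + 0.19² + 0.02² = 0.0169 + 0.0169 + 0.0324 + 0.0361 + 0.0196 + 0.0004 + 0.0361 + 0.0004 = 0.1588
Σp_2ᵢ² = 0.03² + 0.02² + 0.02² + 0.26² + 0.30² + 0.07² + 0.23² + 0.07² = 0.0009 + 0.0004 + 0.0004 + 0.0676 + 0.0900 + 0.0049 + 0.0529 + 0.0049 = 0.2220
O = 0.1480 / √(0.1588 × 0.2220) = 0.1480 / 0.187759 = 0.78824

0.788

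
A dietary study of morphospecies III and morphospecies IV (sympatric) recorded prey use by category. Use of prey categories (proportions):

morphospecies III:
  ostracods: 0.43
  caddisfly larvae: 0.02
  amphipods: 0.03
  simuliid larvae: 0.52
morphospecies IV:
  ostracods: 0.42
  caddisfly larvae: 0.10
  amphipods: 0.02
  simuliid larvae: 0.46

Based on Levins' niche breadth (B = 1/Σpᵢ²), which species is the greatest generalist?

morphospecies IV

Σp_IIIᵢ² = 0.43² + 0.02² + 0.03² + 0.52² = 0.1849 + 0.0004 + 0.0009 + 0.2704 = 0.4566
B_III = 1 / 0.4566 = 2.1901
Σp_IVᵢ² = 0.42² + 0.10² + 0.02² + 0.46² = 0.1764 + 0.0100 + 0.0004 + 0.2116 = 0.3984
B_IV = 1 / 0.3984 = 2.5100
Highest B → broadest niche (most generalist): morphospecies IV (B = 2.51).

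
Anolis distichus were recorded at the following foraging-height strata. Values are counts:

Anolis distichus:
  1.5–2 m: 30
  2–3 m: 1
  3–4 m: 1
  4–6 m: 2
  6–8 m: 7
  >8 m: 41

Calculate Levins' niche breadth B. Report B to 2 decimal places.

2.55

Proportions for Anolis distichus (n=82): 30/82=0.3659, 1/82=0.0122, 1/82=0.0122, 2/82=0.0244, 7/82=0.0854, 41/82=0.5000
Σpᵢ² = 0.3659² + 0.0122² + 0.0122² + 0.0244² + 0.0854² + 0.5000² = 0.133883 + 0.000149 + 0.000149 + 0.000595 + 0.007293 + 0.250000 = 0.392069
B = 1 / 0.392069 = 2.5506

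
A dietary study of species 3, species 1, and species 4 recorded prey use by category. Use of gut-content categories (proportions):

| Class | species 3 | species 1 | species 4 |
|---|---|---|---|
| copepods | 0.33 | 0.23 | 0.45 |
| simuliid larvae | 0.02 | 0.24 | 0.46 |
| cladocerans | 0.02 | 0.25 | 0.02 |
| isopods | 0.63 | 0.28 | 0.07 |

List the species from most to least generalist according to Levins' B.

species 1 > species 4 > species 3

Σp_3ᵢ² = 0.33² + 0.02² + 0.02² + 0.63² = 0.1089 + 0.0004 + 0.0004 + 0.3969 = 0.5066
B_3 = 1 / 0.5066 = 1.9739
Σp_1ᵢ² = 0.23² + 0.24² + 0.25² + 0.28² = 0.0529 + 0.0576 + 0.0625 + 0.0784 = 0.2514
B_1 = 1 / 0.2514 = 3.9777
Σp_4ᵢ² = 0.45² + 0.46² + 0.02² + 0.07² = 0.2025 + 0.2116 + 0.0004 + 0.0049 = 0.4194
B_4 = 1 / 0.4194 = 2.3844
Ranking by B (broadest → narrowest): species 1 (3.98) > species 4 (2.38) > species 3 (1.97)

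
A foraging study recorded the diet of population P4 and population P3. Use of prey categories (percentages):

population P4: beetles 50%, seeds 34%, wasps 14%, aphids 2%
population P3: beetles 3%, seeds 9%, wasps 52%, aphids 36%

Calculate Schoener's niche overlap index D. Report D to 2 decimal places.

0.28

Convert percentages to proportions (divide by 100).
Σ|p₁ᵢ − p₂ᵢ| = 0.47 + 0.25 + 0.38 + 0.34 = 1.44
D = 1 − ½ × 1.44 = 1 − 0.720 = 0.2800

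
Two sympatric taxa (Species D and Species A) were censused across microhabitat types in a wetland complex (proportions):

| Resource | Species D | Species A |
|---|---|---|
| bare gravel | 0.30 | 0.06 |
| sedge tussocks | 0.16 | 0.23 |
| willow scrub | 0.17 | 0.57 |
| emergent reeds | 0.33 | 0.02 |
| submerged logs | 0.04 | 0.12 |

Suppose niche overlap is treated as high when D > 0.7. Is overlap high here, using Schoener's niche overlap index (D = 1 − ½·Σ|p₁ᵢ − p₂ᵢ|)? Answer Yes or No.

Σ|p₁ᵢ − p₂ᵢ| = 0.24 + 0.07 + 0.40 + 0.31 + 0.08 = 1.10
D = 1 − ½ × 1.10 = 1 − 0.550 = 0.4500
D = 0.4500 < 0.7 → No.

No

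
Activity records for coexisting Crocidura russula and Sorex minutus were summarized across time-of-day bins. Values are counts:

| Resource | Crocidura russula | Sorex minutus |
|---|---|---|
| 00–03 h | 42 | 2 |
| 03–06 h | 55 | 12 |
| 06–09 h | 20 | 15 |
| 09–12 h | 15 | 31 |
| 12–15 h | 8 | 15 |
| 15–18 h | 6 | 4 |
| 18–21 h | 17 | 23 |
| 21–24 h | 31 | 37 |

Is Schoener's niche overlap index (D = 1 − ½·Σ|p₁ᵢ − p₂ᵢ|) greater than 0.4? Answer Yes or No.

Proportions for Crocidura russula (n=194): 42/194=0.2165, 55/194=0.2835, 20/194=0.1031, 15/194=0.0773, 8/194=0.0412, 6/194=0.0309, 17/194=0.0876, 31/194=0.1598
Proportions for Sorex minutus (n=139): 2/139=0.0144, 12/139=0.0863, 15/139=0.1079, 31/139=0.2230, 15/139=0.1079, 4/139=0.0288, 23/139=0.1655, 37/139=0.2662
Σ|p₁ᵢ − p₂ᵢ| = 0.2021 + 0.1972 + 0.0048 + 0.1457 + 0.0667 + 0.0021 + 0.0779 + 0.1064 = 0.8029
D = 1 − ½ × 0.8029 = 1 − 0.40145 = 0.59855
D = 0.59855 > 0.4 → Yes.

Yes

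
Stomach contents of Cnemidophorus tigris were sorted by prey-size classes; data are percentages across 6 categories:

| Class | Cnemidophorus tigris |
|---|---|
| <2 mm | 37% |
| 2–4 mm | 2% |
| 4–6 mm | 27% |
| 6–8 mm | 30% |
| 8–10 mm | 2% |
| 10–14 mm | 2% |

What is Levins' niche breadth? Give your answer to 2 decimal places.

3.32

Convert percentages to proportions (divide by 100).
Σpᵢ² = 0.37² + 0.02² + 0.27² + 0.30² + 0.02² + 0.02² = 0.1369 + 0.0004 + 0.0729 + 0.0900 + 0.0004 + 0.0004 = 0.3010
B = 1 / 0.3010 = 3.3223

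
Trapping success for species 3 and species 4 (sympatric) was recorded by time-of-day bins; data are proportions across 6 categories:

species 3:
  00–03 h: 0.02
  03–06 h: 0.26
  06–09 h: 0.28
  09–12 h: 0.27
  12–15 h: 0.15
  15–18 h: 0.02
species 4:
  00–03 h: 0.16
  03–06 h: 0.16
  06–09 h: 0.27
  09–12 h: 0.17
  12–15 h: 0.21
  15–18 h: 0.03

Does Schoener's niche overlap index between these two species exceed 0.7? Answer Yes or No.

Yes

Σ|p₁ᵢ − p₂ᵢ| = 0.14 + 0.10 + 0.01 + 0.10 + 0.06 + 0.01 = 0.42
D = 1 − ½ × 0.42 = 1 − 0.210 = 0.7900
D = 0.7900 > 0.7 → Yes.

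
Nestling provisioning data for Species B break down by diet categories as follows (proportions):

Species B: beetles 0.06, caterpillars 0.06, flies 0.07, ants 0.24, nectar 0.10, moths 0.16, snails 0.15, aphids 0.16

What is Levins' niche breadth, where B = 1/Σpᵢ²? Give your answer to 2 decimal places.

Σpᵢ² = 0.06² + 0.06² + 0.07² + 0.24² + 0.10² + 0.16² + 0.15² + 0.16² = 0.0036 + 0.0036 + 0.0049 + 0.0576 + 0.0100 + 0.0256 + 0.0225 + 0.0256 = 0.1534
B = 1 / 0.1534 = 6.5189

6.52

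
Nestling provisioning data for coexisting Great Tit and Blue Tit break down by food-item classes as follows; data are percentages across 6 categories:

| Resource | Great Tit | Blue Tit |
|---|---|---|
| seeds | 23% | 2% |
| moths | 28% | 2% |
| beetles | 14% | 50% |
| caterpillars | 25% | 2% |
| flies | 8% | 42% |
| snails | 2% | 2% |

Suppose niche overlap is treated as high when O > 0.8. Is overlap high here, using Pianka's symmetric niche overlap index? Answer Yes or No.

No

Convert percentages to proportions (divide by 100).
Σ p₁ᵢp₂ᵢ = 0.0046 + 0.0056 + 0.0700 + 0.0050 + 0.0336 + 0.0004 = 0.1192
Σp_1ᵢ² = 0.23² + 0.28² + 0.14² + 0.25² + 0.08² + 0.02² = 0.0529 + 0.0784 + 0.0196 + 0.0625 + 0.0064 + 0.0004 = 0.2202
Σp_2ᵢ² = 0.02² + 0.02² + 0.50² + 0.02² + 0.42² + 0.02² = 0.0004 + 0.0004 + 0.2500 + 0.0004 + 0.1764 + 0.0004 = 0.4280
O = 0.1192 / √(0.2202 × 0.4280) = 0.1192 / 0.30699 = 0.3883
O = 0.3883 < 0.8 → No.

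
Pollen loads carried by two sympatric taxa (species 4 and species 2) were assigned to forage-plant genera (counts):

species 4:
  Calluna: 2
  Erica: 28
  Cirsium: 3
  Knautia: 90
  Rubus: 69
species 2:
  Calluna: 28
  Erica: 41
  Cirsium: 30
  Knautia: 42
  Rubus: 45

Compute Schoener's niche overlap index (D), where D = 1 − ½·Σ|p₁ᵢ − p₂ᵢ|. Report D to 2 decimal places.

Proportions for species 4 (n=192): 2/192=0.0104, 28/192=0.1458, 3/192=0.0156, 90/192=0.4688, 69/192=0.3594
Proportions for species 2 (n=186): 28/186=0.1505, 41/186=0.2204, 30/186=0.1613, 42/186=0.2258, 45/186=0.2419
Σ|p₁ᵢ − p₂ᵢ| = 0.1401 + 0.0746 + 0.1457 + 0.2430 + 0.1175 = 0.7209
D = 1 − ½ × 0.7209 = 1 − 0.36045 = 0.63955

0.64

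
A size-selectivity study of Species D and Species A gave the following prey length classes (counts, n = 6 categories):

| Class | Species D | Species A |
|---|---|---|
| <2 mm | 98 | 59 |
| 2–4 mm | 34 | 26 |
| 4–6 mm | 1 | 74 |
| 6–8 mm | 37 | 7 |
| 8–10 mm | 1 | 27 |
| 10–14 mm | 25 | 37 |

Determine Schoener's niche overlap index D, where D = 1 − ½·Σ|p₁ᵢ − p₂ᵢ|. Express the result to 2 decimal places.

Proportions for Species D (n=196): 98/196=0.5000, 34/196=0.1735, 1/196=0.0051, 37/196=0.1888, 1/196=0.0051, 25/196=0.1276
Proportions for Species A (n=230): 59/230=0.2565, 26/230=0.1130, 74/230=0.3217, 7/230=0.0304, 27/230=0.1174, 37/230=0.1609
Σ|p₁ᵢ − p₂ᵢ| = 0.2435 + 0.0605 + 0.3166 + 0.1584 + 0.1123 + 0.0333 = 0.9246
D = 1 − ½ × 0.9246 = 1 − 0.46230 = 0.53770

0.54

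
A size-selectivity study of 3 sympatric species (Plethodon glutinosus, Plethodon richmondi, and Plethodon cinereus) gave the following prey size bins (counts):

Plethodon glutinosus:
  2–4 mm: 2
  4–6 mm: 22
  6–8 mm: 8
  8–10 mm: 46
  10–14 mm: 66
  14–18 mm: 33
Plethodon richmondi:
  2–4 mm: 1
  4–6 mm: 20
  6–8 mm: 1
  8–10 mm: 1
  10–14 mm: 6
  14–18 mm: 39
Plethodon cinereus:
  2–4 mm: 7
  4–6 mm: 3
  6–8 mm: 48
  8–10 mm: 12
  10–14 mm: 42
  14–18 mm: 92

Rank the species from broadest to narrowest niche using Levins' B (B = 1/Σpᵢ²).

Plethodon glutinosus > Plethodon cinereus > Plethodon richmondi

Proportions for Plethodon glutinosus (n=177): 2/177=0.0113, 22/177=0.1243, 8/177=0.0452, 46/177=0.2599, 66/177=0.3729, 33/177=0.1864
Proportions for Plethodon richmondi (n=68): 1/68=0.0147, 20/68=0.2941, 1/68=0.0147, 1/68=0.0147, 6/68=0.0882, 39/68=0.5735
Proportions for Plethodon cinereus (n=204): 7/204=0.0343, 3/204=0.0147, 48/204=0.2353, 12/204=0.0588, 42/204=0.2059, 92/204=0.4510
Σp_glutᵢ² = 0.0113² + 0.1243² + 0.0452² + 0.2599² + 0.3729² + 0.1864² = 0.000128 + 0.015450 + 0.002043 + 0.067548 + 0.139054 + 0.034745 = 0.258968
B_glut = 1 / 0.258968 = 3.8615
Σp_richᵢ² = 0.0147² + 0.2941² + 0.0147² + 0.0147² + 0.0882² + 0.5735² = 0.000216 + 0.086495 + 0.000216 + 0.000216 + 0.007779 + 0.328902 = 0.423824
B_rich = 1 / 0.423824 = 2.3595
Σp_cineᵢ² = 0.0343² + 0.0147² + 0.2353² + 0.0588² + 0.2059² + 0.4510² = 0.001176 + 0.000216 + 0.055366 + 0.003457 + 0.042395 + 0.203401 = 0.306011
B_cine = 1 / 0.306011 = 3.2679
Ranking by B (broadest → narrowest): Plethodon glutinosus (3.86) > Plethodon cinereus (3.27) > Plethodon richmondi (2.36)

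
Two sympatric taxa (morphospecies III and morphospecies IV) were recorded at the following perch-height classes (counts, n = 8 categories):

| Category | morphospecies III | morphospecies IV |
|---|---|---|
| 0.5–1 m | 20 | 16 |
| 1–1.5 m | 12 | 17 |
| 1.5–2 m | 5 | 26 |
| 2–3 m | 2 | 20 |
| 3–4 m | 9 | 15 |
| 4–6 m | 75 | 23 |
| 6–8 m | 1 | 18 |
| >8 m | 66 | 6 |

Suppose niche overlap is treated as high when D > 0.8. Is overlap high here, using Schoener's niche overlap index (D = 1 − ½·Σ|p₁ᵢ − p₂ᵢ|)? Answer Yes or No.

Proportions for morphospecies III (n=190): 20/190=0.1053, 12/190=0.0632, 5/190=0.0263, 2/190=0.0105, 9/190=0.0474, 75/190=0.3947, 1/190=0.0053, 66/190=0.3474
Proportions for morphospecies IV (n=141): 16/141=0.1135, 17/141=0.1206, 26/141=0.1844, 20/141=0.1418, 15/141=0.1064, 23/141=0.1631, 18/141=0.1277, 6/141=0.0426
Σ|p₁ᵢ − p₂ᵢ| = 0.0082 + 0.0574 + 0.1581 + 0.1313 + 0.0590 + 0.2316 + 0.1224 + 0.3048 = 1.0728
D = 1 − ½ × 1.0728 = 1 − 0.53640 = 0.46360
D = 0.46360 < 0.8 → No.

No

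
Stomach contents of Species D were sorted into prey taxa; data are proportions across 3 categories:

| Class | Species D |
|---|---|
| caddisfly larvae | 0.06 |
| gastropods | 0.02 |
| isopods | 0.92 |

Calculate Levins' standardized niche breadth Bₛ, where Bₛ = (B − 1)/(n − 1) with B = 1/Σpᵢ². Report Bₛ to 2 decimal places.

Σpᵢ² = 0.06² + 0.02² + 0.92² = 0.0036 + 0.0004 + 0.8464 = 0.8504
B = 1 / 0.8504 = 1.1759
Bₛ = (B − 1)/(n − 1) = (1.1759 − 1)/(3 − 1) = 0.1759/2 = 0.0880

0.09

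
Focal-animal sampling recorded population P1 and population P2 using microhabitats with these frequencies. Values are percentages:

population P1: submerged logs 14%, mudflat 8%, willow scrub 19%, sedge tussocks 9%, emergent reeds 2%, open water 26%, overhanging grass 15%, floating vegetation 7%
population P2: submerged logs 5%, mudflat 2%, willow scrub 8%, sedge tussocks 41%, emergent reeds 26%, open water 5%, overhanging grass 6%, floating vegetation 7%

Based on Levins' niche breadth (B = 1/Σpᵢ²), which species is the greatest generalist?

population P1

Convert percentages to proportions (divide by 100).
Σp_P1ᵢ² = 0.14² + 0.08² + 0.19² + 0.09² + 0.02² + 0.26² + 0.15² + 0.07² = 0.0196 + 0.0064 + 0.0361 + 0.0081 + 0.0004 + 0.0676 + 0.0225 + 0.0049 = 0.1656
B_P1 = 1 / 0.1656 = 6.0386
Σp_P2ᵢ² = 0.05² + 0.02² + 0.08² + 0.41² + 0.26² + 0.05² + 0.06² + 0.07² = 0.0025 + 0.0004 + 0.0064 + 0.1681 + 0.0676 + 0.0025 + 0.0036 + 0.0049 = 0.2560
B_P2 = 1 / 0.2560 = 3.9063
Highest B → broadest niche (most generalist): population P1 (B = 6.04).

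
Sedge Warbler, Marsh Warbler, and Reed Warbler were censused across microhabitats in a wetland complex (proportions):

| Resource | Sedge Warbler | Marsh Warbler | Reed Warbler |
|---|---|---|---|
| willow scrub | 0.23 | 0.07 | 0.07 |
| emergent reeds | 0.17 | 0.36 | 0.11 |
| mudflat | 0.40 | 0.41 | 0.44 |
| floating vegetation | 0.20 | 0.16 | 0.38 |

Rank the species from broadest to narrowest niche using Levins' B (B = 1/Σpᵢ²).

Sedge Warbler > Marsh Warbler > Reed Warbler

Σp_Sedgᵢ² = 0.23² + 0.17² + 0.40² + 0.20² = 0.0529 + 0.0289 + 0.1600 + 0.0400 = 0.2818
B_Sedg = 1 / 0.2818 = 3.5486
Σp_Marsᵢ² = 0.07² + 0.36² + 0.41² + 0.16² = 0.0049 + 0.1296 + 0.1681 + 0.0256 = 0.3282
B_Mars = 1 / 0.3282 = 3.0469
Σp_Reedᵢ² = 0.07² + 0.11² + 0.44² + 0.38² = 0.0049 + 0.0121 + 0.1936 + 0.1444 = 0.3550
B_Reed = 1 / 0.3550 = 2.8169
Ranking by B (broadest → narrowest): Sedge Warbler (3.55) > Marsh Warbler (3.05) > Reed Warbler (2.82)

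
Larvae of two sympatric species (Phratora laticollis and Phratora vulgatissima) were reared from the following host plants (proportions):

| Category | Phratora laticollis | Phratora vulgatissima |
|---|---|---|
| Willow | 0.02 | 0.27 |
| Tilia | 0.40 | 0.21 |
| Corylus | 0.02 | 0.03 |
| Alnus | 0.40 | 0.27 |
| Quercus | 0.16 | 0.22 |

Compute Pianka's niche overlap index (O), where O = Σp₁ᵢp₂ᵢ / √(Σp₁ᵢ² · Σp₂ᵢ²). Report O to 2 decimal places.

Σ p₁ᵢp₂ᵢ = 0.0054 + 0.0840 + 0.0006 + 0.1080 + 0.0352 = 0.2332
Σp_1ᵢ² = 0.02² + 0.40² + 0.02² + 0.40² + 0.16² = 0.0004 + 0.1600 + 0.0004 + 0.1600 + 0.0256 = 0.3464
Σp_2ᵢ² = 0.27² + 0.21² + 0.03² + 0.27² + 0.22² = 0.0729 + 0.0441 + 0.0009 + 0.0729 + 0.0484 = 0.2392
O = 0.2332 / √(0.3464 × 0.2392) = 0.2332 / 0.28785 = 0.8101

0.81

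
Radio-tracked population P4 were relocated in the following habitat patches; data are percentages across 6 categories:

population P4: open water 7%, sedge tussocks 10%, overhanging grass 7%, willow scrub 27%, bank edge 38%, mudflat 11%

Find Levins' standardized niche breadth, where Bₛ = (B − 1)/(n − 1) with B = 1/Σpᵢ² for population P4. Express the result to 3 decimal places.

Convert percentages to proportions (divide by 100).
Σpᵢ² = 0.07² + 0.10² + 0.07² + 0.27² + 0.38² + 0.11² = 0.0049 + 0.0100 + 0.0049 + 0.0729 + 0.1444 + 0.0121 = 0.2492
B = 1 / 0.2492 = 4.01284
Bₛ = (B − 1)/(n − 1) = (4.01284 − 1)/(6 − 1) = 3.01284/5 = 0.60257

0.603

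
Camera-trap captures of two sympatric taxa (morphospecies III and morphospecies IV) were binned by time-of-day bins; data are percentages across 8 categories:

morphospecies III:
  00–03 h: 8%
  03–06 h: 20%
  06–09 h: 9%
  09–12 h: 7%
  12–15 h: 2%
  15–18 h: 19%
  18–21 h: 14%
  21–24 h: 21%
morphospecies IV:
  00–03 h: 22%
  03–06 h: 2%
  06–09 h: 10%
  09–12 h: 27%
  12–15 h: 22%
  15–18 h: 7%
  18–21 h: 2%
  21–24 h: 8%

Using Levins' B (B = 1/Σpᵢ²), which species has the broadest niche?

morphospecies III

Convert percentages to proportions (divide by 100).
Σp_IIIᵢ² = 0.08² + 0.20² + 0.09² + 0.07² + 0.02² + 0.19² + 0.14² + 0.21² = 0.0064 + 0.0400 + 0.0081 + 0.0049 + 0.0004 + 0.0361 + 0.0196 + 0.0441 = 0.1596
B_III = 1 / 0.1596 = 6.2657
Σp_IVᵢ² = 0.22² + 0.02² + 0.10² + 0.27² + 0.22² + 0.07² + 0.02² + 0.08² = 0.0484 + 0.0004 + 0.0100 + 0.0729 + 0.0484 + 0.0049 + 0.0004 + 0.0064 = 0.1918
B_IV = 1 / 0.1918 = 5.2138
Highest B → broadest niche (most generalist): morphospecies III (B = 6.27).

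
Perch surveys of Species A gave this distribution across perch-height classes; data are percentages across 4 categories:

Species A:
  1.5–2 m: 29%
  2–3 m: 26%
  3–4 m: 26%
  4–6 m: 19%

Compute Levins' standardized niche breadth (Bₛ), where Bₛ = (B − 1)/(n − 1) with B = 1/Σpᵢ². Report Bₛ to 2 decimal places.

Convert percentages to proportions (divide by 100).
Σpᵢ² = 0.29² + 0.26² + 0.26² + 0.19² = 0.0841 + 0.0676 + 0.0676 + 0.0361 = 0.2554
B = 1 / 0.2554 = 3.9154
Bₛ = (B − 1)/(n − 1) = (3.9154 − 1)/(4 − 1) = 2.9154/3 = 0.9718

0.97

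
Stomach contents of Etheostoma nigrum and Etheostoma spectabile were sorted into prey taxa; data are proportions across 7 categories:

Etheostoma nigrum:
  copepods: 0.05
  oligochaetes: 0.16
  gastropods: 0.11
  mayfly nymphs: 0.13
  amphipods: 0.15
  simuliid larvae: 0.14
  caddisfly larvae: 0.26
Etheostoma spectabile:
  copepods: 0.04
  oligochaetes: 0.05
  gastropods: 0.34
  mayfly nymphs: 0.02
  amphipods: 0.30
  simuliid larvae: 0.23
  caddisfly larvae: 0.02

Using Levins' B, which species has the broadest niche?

Σp_nigrᵢ² = 0.05² + 0.16² + 0.11² + 0.13² + 0.15² + 0.14² + 0.26² = 0.0025 + 0.0256 + 0.0121 + 0.0169 + 0.0225 + 0.0196 + 0.0676 = 0.1668
B_nigr = 1 / 0.1668 = 5.9952
Σp_specᵢ² = 0.04² + 0.05² + 0.34² + 0.02² + 0.30² + 0.23² + 0.02² = 0.0016 + 0.0025 + 0.1156 + 0.0004 + 0.0900 + 0.0529 + 0.0004 = 0.2634
B_spec = 1 / 0.2634 = 3.7965
Highest B → broadest niche (most generalist): Etheostoma nigrum (B = 6.00).

Etheostoma nigrum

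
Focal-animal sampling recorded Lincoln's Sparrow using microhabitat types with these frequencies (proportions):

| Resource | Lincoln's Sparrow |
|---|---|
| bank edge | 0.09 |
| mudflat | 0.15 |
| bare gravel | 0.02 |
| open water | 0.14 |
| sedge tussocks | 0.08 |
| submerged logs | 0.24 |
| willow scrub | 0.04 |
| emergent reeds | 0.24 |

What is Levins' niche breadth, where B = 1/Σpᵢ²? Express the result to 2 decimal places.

Σpᵢ² = 0.09² + 0.15² + 0.02² + 0.14² + 0.08² + 0.24² + 0.04² + 0.24² = 0.0081 + 0.0225 + 0.0004 + 0.0196 + 0.0064 + 0.0576 + 0.0016 + 0.0576 = 0.1738
B = 1 / 0.1738 = 5.7537

5.75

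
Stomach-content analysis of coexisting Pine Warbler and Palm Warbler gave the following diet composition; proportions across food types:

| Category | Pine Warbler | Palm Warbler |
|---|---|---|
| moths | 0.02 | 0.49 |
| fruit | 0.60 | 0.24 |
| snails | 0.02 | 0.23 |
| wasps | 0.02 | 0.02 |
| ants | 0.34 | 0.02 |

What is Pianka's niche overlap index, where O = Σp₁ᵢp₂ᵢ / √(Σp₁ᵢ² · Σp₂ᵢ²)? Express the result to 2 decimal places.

Σ p₁ᵢp₂ᵢ = 0.0098 + 0.1440 + 0.0046 + 0.0004 + 0.0068 = 0.1656
Σp_1ᵢ² = 0.02² + 0.60² + 0.02² + 0.02² + 0.34² = 0.0004 + 0.3600 + 0.0004 + 0.0004 + 0.1156 = 0.4768
Σp_2ᵢ² = 0.49² + 0.24² + 0.23² + 0.02² + 0.02² = 0.2401 + 0.0576 + 0.0529 + 0.0004 + 0.0004 = 0.3514
O = 0.1656 / √(0.4768 × 0.3514) = 0.1656 / 0.40933 = 0.4046

0.40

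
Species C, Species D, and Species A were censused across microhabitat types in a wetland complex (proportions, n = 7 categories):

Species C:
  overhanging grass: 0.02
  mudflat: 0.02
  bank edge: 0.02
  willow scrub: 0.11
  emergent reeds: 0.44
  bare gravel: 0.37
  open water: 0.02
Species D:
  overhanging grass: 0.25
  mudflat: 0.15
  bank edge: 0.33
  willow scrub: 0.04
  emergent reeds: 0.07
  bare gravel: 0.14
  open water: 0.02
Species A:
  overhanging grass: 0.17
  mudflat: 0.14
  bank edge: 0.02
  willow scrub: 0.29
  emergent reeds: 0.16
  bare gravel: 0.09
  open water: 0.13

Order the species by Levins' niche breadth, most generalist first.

Σp_Cᵢ² = 0.02² + 0.02² + 0.02² + 0.11² + 0.44² + 0.37² + 0.02² = 0.0004 + 0.0004 + 0.0004 + 0.0121 + 0.1936 + 0.1369 + 0.0004 = 0.3442
B_C = 1 / 0.3442 = 2.9053
Σp_Dᵢ² = 0.25² + 0.15² + 0.33² + 0.04² + 0.07² + 0.14² + 0.02² = 0.0625 + 0.0225 + 0.1089 + 0.0016 + 0.0049 + 0.0196 + 0.0004 = 0.2204
B_D = 1 / 0.2204 = 4.5372
Σp_Aᵢ² = 0.17² + 0.14² + 0.02² + 0.29² + 0.16² + 0.09² + 0.13² = 0.0289 + 0.0196 + 0.0004 + 0.0841 + 0.0256 + 0.0081 + 0.0169 = 0.1836
B_A = 1 / 0.1836 = 5.4466
Ranking by B (broadest → narrowest): Species A (5.45) > Species D (4.54) > Species C (2.91)

Species A > Species D > Species C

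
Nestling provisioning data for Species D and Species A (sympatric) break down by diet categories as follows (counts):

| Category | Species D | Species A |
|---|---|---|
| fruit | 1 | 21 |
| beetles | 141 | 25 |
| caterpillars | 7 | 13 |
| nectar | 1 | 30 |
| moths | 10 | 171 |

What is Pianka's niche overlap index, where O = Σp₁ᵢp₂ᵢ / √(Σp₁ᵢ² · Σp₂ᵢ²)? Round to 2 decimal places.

Proportions for Species D (n=160): 1/160=0.0063, 141/160=0.8813, 7/160=0.0438, 1/160=0.0063, 10/160=0.0625
Proportions for Species A (n=260): 21/260=0.0808, 25/260=0.0962, 13/260=0.0500, 30/260=0.1154, 171/260=0.6577
Σ p₁ᵢp₂ᵢ = 0.000509 + 0.084781 + 0.002190 + 0.000727 + 0.041106 = 0.129313
Σp_1ᵢ² = 0.0063² + 0.8813² + 0.0438² + 0.0063² + 0.0625² = 0.000040 + 0.776690 + 0.001918 + 0.000040 + 0.003906 = 0.782594
Σp_2ᵢ² = 0.0808² + 0.0962² + 0.0500² + 0.1154² + 0.6577² = 0.006529 + 0.009254 + 0.002500 + 0.013317 + 0.432569 = 0.464169
O = 0.129313 / √(0.782594 × 0.464169) = 0.129313 / 0.6027071 = 0.2146

0.21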